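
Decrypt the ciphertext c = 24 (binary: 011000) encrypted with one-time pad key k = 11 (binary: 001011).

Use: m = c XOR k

Step 1: XOR ciphertext with key:
  Ciphertext: 011000
  Key:        001011
  XOR:        010011
Step 2: Plaintext = 010011 = 19 in decimal.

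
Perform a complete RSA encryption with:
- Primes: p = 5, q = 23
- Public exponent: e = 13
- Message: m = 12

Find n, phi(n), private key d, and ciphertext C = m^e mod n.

Step 1: n = 5 * 23 = 115.
Step 2: phi(n) = (5-1)(23-1) = 4 * 22 = 88.
Step 3: Find d = 13^(-1) mod 88 = 61.
  Verify: 13 * 61 = 793 = 1 (mod 88).
Step 4: C = 12^13 mod 115 = 52.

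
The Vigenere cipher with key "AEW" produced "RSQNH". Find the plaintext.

Step 1: Extend key: AEWAE
Step 2: Decrypt each letter (c - k) mod 26:
  R(17) - A(0) = (17-0) mod 26 = 17 = R
  S(18) - E(4) = (18-4) mod 26 = 14 = O
  Q(16) - W(22) = (16-22) mod 26 = 20 = U
  N(13) - A(0) = (13-0) mod 26 = 13 = N
  H(7) - E(4) = (7-4) mod 26 = 3 = D
Plaintext: ROUND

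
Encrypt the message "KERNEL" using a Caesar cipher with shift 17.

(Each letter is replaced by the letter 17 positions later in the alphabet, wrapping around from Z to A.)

Step 1: For each letter, shift forward by 17 positions (mod 26).
  K (position 10) -> position (10+17) mod 26 = 1 -> B
  E (position 4) -> position (4+17) mod 26 = 21 -> V
  R (position 17) -> position (17+17) mod 26 = 8 -> I
  N (position 13) -> position (13+17) mod 26 = 4 -> E
  E (position 4) -> position (4+17) mod 26 = 21 -> V
  L (position 11) -> position (11+17) mod 26 = 2 -> C
Result: BVIEVC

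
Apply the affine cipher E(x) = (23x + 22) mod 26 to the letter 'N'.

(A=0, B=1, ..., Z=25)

Step 1: Convert 'N' to number: x = 13.
Step 2: E(13) = (23 * 13 + 22) mod 26 = 321 mod 26 = 9.
Step 3: Convert 9 back to letter: J.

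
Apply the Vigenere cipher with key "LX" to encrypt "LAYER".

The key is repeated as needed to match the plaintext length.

Step 1: Repeat key to match plaintext length:
  Plaintext: LAYER
  Key:       LXLXL
Step 2: Encrypt each letter:
  L(11) + L(11) = (11+11) mod 26 = 22 = W
  A(0) + X(23) = (0+23) mod 26 = 23 = X
  Y(24) + L(11) = (24+11) mod 26 = 9 = J
  E(4) + X(23) = (4+23) mod 26 = 1 = B
  R(17) + L(11) = (17+11) mod 26 = 2 = C
Ciphertext: WXJBC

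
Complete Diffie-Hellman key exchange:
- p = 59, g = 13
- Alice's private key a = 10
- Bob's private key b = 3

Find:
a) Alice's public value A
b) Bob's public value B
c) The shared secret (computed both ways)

Step 1: A = g^a mod p = 13^10 mod 59 = 36.
Step 2: B = g^b mod p = 13^3 mod 59 = 14.
Step 3: Alice computes s = B^a mod p = 14^10 mod 59 = 46.
Step 4: Bob computes s = A^b mod p = 36^3 mod 59 = 46.
Both sides agree: shared secret = 46.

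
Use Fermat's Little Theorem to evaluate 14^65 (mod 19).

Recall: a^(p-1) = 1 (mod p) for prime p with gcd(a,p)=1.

Step 1: Since 19 is prime, by Fermat's Little Theorem: 14^18 = 1 (mod 19).
Step 2: Reduce exponent: 65 mod 18 = 11.
Step 3: So 14^65 = 14^11 (mod 19).
Step 4: 14^11 mod 19 = 13.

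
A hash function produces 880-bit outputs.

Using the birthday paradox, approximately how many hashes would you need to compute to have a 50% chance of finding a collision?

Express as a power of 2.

Step 1: The birthday paradox gives collision probability ~50% after sqrt(2^n) = 2^(n/2) hashes.
Step 2: For 880-bit output: 2^(880/2) = 2^440.
Step 3: Approximately 2^440 hash computations needed.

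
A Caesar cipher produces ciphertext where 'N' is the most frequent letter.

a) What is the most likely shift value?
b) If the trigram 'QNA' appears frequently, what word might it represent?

Step 1: In English, 'E' is the most frequent letter (12.7%).
Step 2: The most frequent ciphertext letter is 'N' (position 13).
Step 3: Shift = (13 - 4) mod 26 = 9.
Step 4: Decrypt 'QNA' by shifting back 9:
  Q -> H
  N -> E
  A -> R
Step 5: 'QNA' decrypts to 'HER'.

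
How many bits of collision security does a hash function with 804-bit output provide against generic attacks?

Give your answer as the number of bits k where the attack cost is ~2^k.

Step 1: The hash has a 804-bit output.
Step 2: Collision resistance means it should be infeasible to find any x != y with h(x) = h(y).
By the birthday bound, a generic collision search succeeds after about sqrt(2^804) = 2^(804/2) = 2^402 evaluations.
Step 3: Security level = 402 bits.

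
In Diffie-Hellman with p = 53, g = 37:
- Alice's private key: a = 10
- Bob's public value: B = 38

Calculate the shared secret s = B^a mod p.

Step 1: s = B^a mod p = 38^10 mod 53.
  38^1 mod 53 = 38
  38^2 mod 53 = (38 * 38) mod 53 = 13
  38^3 mod 53 = (13 * 38) mod 53 = 17
  38^4 mod 53 = (17 * 38) mod 53 = 10
  38^5 mod 53 = (10 * 38) mod 53 = 9
  38^6 mod 53 = (9 * 38) mod 53 = 24
  38^7 mod 53 = (24 * 38) mod 53 = 11
  38^8 mod 53 = (11 * 38) mod 53 = 47
  38^9 mod 53 = (47 * 38) mod 53 = 37
  38^10 mod 53 = (37 * 38) mod 53 = 28
Result: shared secret = 28.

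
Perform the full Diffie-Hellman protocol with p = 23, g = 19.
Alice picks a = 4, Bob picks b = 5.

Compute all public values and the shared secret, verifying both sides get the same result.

Step 1: A = g^a mod p = 19^4 mod 23 = 3.
Step 2: B = g^b mod p = 19^5 mod 23 = 11.
Step 3: Alice computes s = B^a mod p = 11^4 mod 23 = 13.
Step 4: Bob computes s = A^b mod p = 3^5 mod 23 = 13.
Both sides agree: shared secret = 13.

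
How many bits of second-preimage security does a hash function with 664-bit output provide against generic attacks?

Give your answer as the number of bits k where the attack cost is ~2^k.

Step 1: The hash has a 664-bit output.
Step 2: Second-preimage resistance means: given a specific input x, it should be infeasible to find a different y with h(y) = h(x).
With a 664-bit output, a generic search for a second preimage costs about 2^664 evaluations (each trial matches the fixed target with probability 2^-664).
Step 3: Security level = 664 bits.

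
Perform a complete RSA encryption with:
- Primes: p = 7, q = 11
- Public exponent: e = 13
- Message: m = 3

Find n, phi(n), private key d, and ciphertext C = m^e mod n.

Step 1: n = 7 * 11 = 77.
Step 2: phi(n) = (7-1)(11-1) = 6 * 10 = 60.
Step 3: Find d = 13^(-1) mod 60 = 37.
  Verify: 13 * 37 = 481 = 1 (mod 60).
Step 4: C = 3^13 mod 77 = 38.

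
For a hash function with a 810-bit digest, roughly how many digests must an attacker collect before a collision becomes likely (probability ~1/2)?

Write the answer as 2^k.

Step 1: The birthday paradox gives collision probability ~50% after sqrt(2^n) = 2^(n/2) hashes.
Step 2: For 810-bit output: 2^(810/2) = 2^405.
Step 3: Approximately 2^405 hash computations needed.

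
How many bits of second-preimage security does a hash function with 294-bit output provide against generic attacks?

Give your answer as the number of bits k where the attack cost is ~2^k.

Step 1: The hash has a 294-bit output.
Step 2: Second-preimage resistance means: given a specific input x, it should be infeasible to find a different y with h(y) = h(x).
With a 294-bit output, a generic search for a second preimage costs about 2^294 evaluations (each trial matches the fixed target with probability 2^-294).
Step 3: Security level = 294 bits.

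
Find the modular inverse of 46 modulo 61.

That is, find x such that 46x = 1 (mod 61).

Step 1: We need x such that 46 * x = 1 (mod 61).
Step 2: Using the extended Euclidean algorithm or trial:
  46 * 4 = 184 = 3 * 61 + 1.
Step 3: Since 184 mod 61 = 1, the inverse is x = 4.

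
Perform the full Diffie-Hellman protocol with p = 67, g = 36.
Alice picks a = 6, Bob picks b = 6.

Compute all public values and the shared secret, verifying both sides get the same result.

Step 1: A = g^a mod p = 36^6 mod 67 = 40.
Step 2: B = g^b mod p = 36^6 mod 67 = 40.
Step 3: Alice computes s = B^a mod p = 40^6 mod 67 = 24.
Step 4: Bob computes s = A^b mod p = 40^6 mod 67 = 24.
Both sides agree: shared secret = 24.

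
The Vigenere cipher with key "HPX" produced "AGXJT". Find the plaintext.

Step 1: Extend key: HPXHP
Step 2: Decrypt each letter (c - k) mod 26:
  A(0) - H(7) = (0-7) mod 26 = 19 = T
  G(6) - P(15) = (6-15) mod 26 = 17 = R
  X(23) - X(23) = (23-23) mod 26 = 0 = A
  J(9) - H(7) = (9-7) mod 26 = 2 = C
  T(19) - P(15) = (19-15) mod 26 = 4 = E
Plaintext: TRACE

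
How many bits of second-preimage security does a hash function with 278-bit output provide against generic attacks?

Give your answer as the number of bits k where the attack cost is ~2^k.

Step 1: The hash has a 278-bit output.
Step 2: Second-preimage resistance means: given a specific input x, it should be infeasible to find a different y with h(y) = h(x).
With a 278-bit output, a generic search for a second preimage costs about 2^278 evaluations (each trial matches the fixed target with probability 2^-278).
Step 3: Security level = 278 bits.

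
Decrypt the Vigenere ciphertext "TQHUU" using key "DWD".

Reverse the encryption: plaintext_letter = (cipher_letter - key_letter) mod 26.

Step 1: Extend key: DWDDW
Step 2: Decrypt each letter (c - k) mod 26:
  T(19) - D(3) = (19-3) mod 26 = 16 = Q
  Q(16) - W(22) = (16-22) mod 26 = 20 = U
  H(7) - D(3) = (7-3) mod 26 = 4 = E
  U(20) - D(3) = (20-3) mod 26 = 17 = R
  U(20) - W(22) = (20-22) mod 26 = 24 = Y
Plaintext: QUERY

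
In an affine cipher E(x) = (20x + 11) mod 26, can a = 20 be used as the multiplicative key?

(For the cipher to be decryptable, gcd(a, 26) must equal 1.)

Step 1: Compute gcd(20, 26).
Step 2: gcd(20, 26) = 2.
Since gcd = 2 != 1, 20 shares a common factor with 26, so it cannot be used.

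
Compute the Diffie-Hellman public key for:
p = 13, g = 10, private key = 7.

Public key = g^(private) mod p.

Step 1: A = g^a mod p = 10^7 mod 13.
  10^1 mod 13 = 10
  10^2 mod 13 = (10 * 10) mod 13 = 9
  10^3 mod 13 = (9 * 10) mod 13 = 12
  10^4 mod 13 = (12 * 10) mod 13 = 3
  10^5 mod 13 = (3 * 10) mod 13 = 4
  10^6 mod 13 = (4 * 10) mod 13 = 1
  10^7 mod 13 = (1 * 10) mod 13 = 10
Result: A = 10.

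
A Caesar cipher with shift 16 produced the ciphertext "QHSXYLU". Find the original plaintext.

Step 1: Reverse the shift by subtracting 16 from each letter position.
  Q (position 16) -> position (16-16) mod 26 = 0 -> A
  H (position 7) -> position (7-16) mod 26 = 17 -> R
  S (position 18) -> position (18-16) mod 26 = 2 -> C
  X (position 23) -> position (23-16) mod 26 = 7 -> H
  Y (position 24) -> position (24-16) mod 26 = 8 -> I
  L (position 11) -> position (11-16) mod 26 = 21 -> V
  U (position 20) -> position (20-16) mod 26 = 4 -> E
Decrypted message: ARCHIVE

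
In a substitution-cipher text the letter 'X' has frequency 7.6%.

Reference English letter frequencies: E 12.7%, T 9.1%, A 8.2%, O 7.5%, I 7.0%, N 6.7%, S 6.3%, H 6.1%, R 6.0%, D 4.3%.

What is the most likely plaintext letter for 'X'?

Step 1: The observed frequency is 7.6%.
Step 2: Compare with English frequencies:
  E: 12.7% (difference: 5.1%)
  T: 9.1% (difference: 1.5%)
  A: 8.2% (difference: 0.6%)
  O: 7.5% (difference: 0.1%) <-- closest
  I: 7.0% (difference: 0.6%)
  N: 6.7% (difference: 0.9%)
  S: 6.3% (difference: 1.3%)
  H: 6.1% (difference: 1.5%)
  R: 6.0% (difference: 1.6%)
  D: 4.3% (difference: 3.3%)
Step 3: 'X' most likely represents 'O' (frequency 7.5%).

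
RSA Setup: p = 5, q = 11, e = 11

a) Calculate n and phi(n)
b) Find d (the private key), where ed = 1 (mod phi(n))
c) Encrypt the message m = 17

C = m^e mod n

Step 1: n = 5 * 11 = 55.
Step 2: phi(n) = (5-1)(11-1) = 4 * 10 = 40.
Step 3: Find d = 11^(-1) mod 40 = 11.
  Verify: 11 * 11 = 121 = 1 (mod 40).
Step 4: C = 17^11 mod 55 = 28.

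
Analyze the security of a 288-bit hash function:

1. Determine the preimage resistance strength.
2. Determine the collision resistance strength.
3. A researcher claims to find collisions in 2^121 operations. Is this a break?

Step 1: Preimage resistance requires brute-force of 2^288 operations.
Step 2: Collision resistance (birthday bound) = 2^(288/2) = 2^144.
Step 3: The claimed attack costs 2^121 operations.
Step 4: Since 2^121 < 2^144, the claimed attack beats the generic birthday bound, so collision resistance is broken.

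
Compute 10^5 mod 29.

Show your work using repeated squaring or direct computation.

Step 1: Compute 10^5 mod 29 step by step, reducing modulo 29 at each step.
  10^1 mod 29 = 10
  10^2 mod 29 = (10 * 10) mod 29 = 13
  10^3 mod 29 = (13 * 10) mod 29 = 14
  10^4 mod 29 = (14 * 10) mod 29 = 24
  10^5 mod 29 = (24 * 10) mod 29 = 8
Step 2: Result = 8.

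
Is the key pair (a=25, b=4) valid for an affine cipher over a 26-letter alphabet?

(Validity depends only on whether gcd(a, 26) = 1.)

Step 1: Compute gcd(25, 26).
Step 2: gcd(25, 26) = 1.
Since gcd = 1, 25 is coprime with 26, so it is a valid key.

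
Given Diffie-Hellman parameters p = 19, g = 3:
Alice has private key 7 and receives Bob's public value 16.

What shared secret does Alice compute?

Step 1: s = B^a mod p = 16^7 mod 19.
  16^1 mod 19 = 16
  16^2 mod 19 = (16 * 16) mod 19 = 9
  16^3 mod 19 = (9 * 16) mod 19 = 11
  16^4 mod 19 = (11 * 16) mod 19 = 5
  16^5 mod 19 = (5 * 16) mod 19 = 4
  16^6 mod 19 = (4 * 16) mod 19 = 7
  16^7 mod 19 = (7 * 16) mod 19 = 17
Result: shared secret = 17.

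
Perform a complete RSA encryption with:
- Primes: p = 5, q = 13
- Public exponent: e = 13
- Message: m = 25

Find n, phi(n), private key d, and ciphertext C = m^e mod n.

Step 1: n = 5 * 13 = 65.
Step 2: phi(n) = (5-1)(13-1) = 4 * 12 = 48.
Step 3: Find d = 13^(-1) mod 48 = 37.
  Verify: 13 * 37 = 481 = 1 (mod 48).
Step 4: C = 25^13 mod 65 = 25.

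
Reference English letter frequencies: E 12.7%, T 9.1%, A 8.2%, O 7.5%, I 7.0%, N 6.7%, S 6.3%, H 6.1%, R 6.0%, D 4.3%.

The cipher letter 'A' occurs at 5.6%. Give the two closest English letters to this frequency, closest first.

Step 1: Observed frequency of 'A' is 5.6%.
Step 2: Compute distances to each reference frequency and sort:
  R (6.0%): difference = 0.4% <-- BEST
  H (6.1%): difference = 0.5% <-- RUNNER-UP
  S (6.3%): difference = 0.7%
  N (6.7%): difference = 1.1%
  D (4.3%): difference = 1.3%
Step 3: Most likely is 'R' (6.0%, diff 0.4%); second most likely is 'H' (6.1%, diff 0.5%).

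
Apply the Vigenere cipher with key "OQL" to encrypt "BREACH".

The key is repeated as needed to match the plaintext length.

Step 1: Repeat key to match plaintext length:
  Plaintext: BREACH
  Key:       OQLOQL
Step 2: Encrypt each letter:
  B(1) + O(14) = (1+14) mod 26 = 15 = P
  R(17) + Q(16) = (17+16) mod 26 = 7 = H
  E(4) + L(11) = (4+11) mod 26 = 15 = P
  A(0) + O(14) = (0+14) mod 26 = 14 = O
  C(2) + Q(16) = (2+16) mod 26 = 18 = S
  H(7) + L(11) = (7+11) mod 26 = 18 = S
Ciphertext: PHPOSS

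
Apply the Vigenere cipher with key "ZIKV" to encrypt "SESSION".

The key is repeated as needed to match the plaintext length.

Step 1: Repeat key to match plaintext length:
  Plaintext: SESSION
  Key:       ZIKVZIK
Step 2: Encrypt each letter:
  S(18) + Z(25) = (18+25) mod 26 = 17 = R
  E(4) + I(8) = (4+8) mod 26 = 12 = M
  S(18) + K(10) = (18+10) mod 26 = 2 = C
  S(18) + V(21) = (18+21) mod 26 = 13 = N
  I(8) + Z(25) = (8+25) mod 26 = 7 = H
  O(14) + I(8) = (14+8) mod 26 = 22 = W
  N(13) + K(10) = (13+10) mod 26 = 23 = X
Ciphertext: RMCNHWX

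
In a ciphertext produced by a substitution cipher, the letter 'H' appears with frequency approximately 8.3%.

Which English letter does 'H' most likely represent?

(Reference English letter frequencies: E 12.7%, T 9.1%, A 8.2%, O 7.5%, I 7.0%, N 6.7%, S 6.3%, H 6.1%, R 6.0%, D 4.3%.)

Step 1: The observed frequency is 8.3%.
Step 2: Compare with English frequencies:
  E: 12.7% (difference: 4.4%)
  T: 9.1% (difference: 0.8%)
  A: 8.2% (difference: 0.1%) <-- closest
  O: 7.5% (difference: 0.8%)
  I: 7.0% (difference: 1.3%)
  N: 6.7% (difference: 1.6%)
  S: 6.3% (difference: 2.0%)
  H: 6.1% (difference: 2.2%)
  R: 6.0% (difference: 2.3%)
  D: 4.3% (difference: 4.0%)
Step 3: 'H' most likely represents 'A' (frequency 8.2%).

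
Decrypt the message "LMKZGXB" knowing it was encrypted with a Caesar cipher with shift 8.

Step 1: Reverse the shift by subtracting 8 from each letter position.
  L (position 11) -> position (11-8) mod 26 = 3 -> D
  M (position 12) -> position (12-8) mod 26 = 4 -> E
  K (position 10) -> position (10-8) mod 26 = 2 -> C
  Z (position 25) -> position (25-8) mod 26 = 17 -> R
  G (position 6) -> position (6-8) mod 26 = 24 -> Y
  X (position 23) -> position (23-8) mod 26 = 15 -> P
  B (position 1) -> position (1-8) mod 26 = 19 -> T
Decrypted message: DECRYPT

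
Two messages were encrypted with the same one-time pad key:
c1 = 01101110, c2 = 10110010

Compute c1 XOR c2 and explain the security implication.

Step 1: c1 XOR c2 = (m1 XOR k) XOR (m2 XOR k).
Step 2: By XOR associativity/commutativity: = m1 XOR m2 XOR k XOR k = m1 XOR m2.
Step 3: 01101110 XOR 10110010 = 11011100 = 220.
Step 4: The key cancels out! An attacker learns m1 XOR m2 = 220, revealing the relationship between plaintexts.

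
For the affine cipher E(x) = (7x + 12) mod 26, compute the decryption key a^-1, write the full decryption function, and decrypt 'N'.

Step 1: Find a^-1, the modular inverse of 7 mod 26.
Step 2: We need 7 * a^-1 = 1 (mod 26).
Step 3: 7 * 15 = 105 = 4 * 26 + 1, so a^-1 = 15.
Step 4: D(y) = 15(y - 12) mod 26.
Step 5: Apply to 'N' (y = 13): D(13) = 15 * (13 - 12) mod 26 = 15 * 1 mod 26 = 15 -> 'P'.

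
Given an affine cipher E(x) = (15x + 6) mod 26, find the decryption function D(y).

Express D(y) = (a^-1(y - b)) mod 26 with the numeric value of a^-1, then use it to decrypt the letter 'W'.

Step 1: Find a^-1, the modular inverse of 15 mod 26.
Step 2: We need 15 * a^-1 = 1 (mod 26).
Step 3: 15 * 7 = 105 = 4 * 26 + 1, so a^-1 = 7.
Step 4: D(y) = 7(y - 6) mod 26.
Step 5: Apply to 'W' (y = 22): D(22) = 7 * (22 - 6) mod 26 = 7 * 16 mod 26 = 8 -> 'I'.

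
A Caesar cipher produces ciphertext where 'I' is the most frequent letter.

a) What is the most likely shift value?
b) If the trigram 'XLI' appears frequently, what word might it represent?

Step 1: In English, 'E' is the most frequent letter (12.7%).
Step 2: The most frequent ciphertext letter is 'I' (position 8).
Step 3: Shift = (8 - 4) mod 26 = 4.
Step 4: Decrypt 'XLI' by shifting back 4:
  X -> T
  L -> H
  I -> E
Step 5: 'XLI' decrypts to 'THE'.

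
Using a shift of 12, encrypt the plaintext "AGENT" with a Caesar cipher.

Step 1: For each letter, shift forward by 12 positions (mod 26).
  A (position 0) -> position (0+12) mod 26 = 12 -> M
  G (position 6) -> position (6+12) mod 26 = 18 -> S
  E (position 4) -> position (4+12) mod 26 = 16 -> Q
  N (position 13) -> position (13+12) mod 26 = 25 -> Z
  T (position 19) -> position (19+12) mod 26 = 5 -> F
Result: MSQZF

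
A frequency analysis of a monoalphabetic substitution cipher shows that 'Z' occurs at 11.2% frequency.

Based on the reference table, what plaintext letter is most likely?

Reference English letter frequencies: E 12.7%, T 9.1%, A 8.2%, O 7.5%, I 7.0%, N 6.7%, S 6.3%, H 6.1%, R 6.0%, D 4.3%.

Step 1: The observed frequency is 11.2%.
Step 2: Compare with English frequencies:
  E: 12.7% (difference: 1.5%) <-- closest
  T: 9.1% (difference: 2.1%)
  A: 8.2% (difference: 3.0%)
  O: 7.5% (difference: 3.7%)
  I: 7.0% (difference: 4.2%)
  N: 6.7% (difference: 4.5%)
  S: 6.3% (difference: 4.9%)
  H: 6.1% (difference: 5.1%)
  R: 6.0% (difference: 5.2%)
  D: 4.3% (difference: 6.9%)
Step 3: 'Z' most likely represents 'E' (frequency 12.7%).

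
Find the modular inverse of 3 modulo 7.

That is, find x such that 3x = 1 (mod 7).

Step 1: We need x such that 3 * x = 1 (mod 7).
Step 2: Using the extended Euclidean algorithm or trial:
  3 * 5 = 15 = 2 * 7 + 1.
Step 3: Since 15 mod 7 = 1, the inverse is x = 5.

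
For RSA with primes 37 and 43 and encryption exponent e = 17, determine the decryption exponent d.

Step 1: n = 37 * 43 = 1591.
Step 2: phi(n) = 36 * 42 = 1512.
Step 3: Find d such that 17 * d = 1 (mod 1512).
Step 4: d = 17^(-1) mod 1512 = 89.
Verification: 17 * 89 = 1513 = 1 * 1512 + 1.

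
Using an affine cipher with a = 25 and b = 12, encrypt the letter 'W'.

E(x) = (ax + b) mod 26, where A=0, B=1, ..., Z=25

Step 1: Convert 'W' to number: x = 22.
Step 2: E(22) = (25 * 22 + 12) mod 26 = 562 mod 26 = 16.
Step 3: Convert 16 back to letter: Q.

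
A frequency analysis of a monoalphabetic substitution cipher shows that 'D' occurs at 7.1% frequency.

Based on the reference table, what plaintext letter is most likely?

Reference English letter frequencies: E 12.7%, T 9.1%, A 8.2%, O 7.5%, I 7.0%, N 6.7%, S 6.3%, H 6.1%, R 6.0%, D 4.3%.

Step 1: The observed frequency is 7.1%.
Step 2: Compare with English frequencies:
  E: 12.7% (difference: 5.6%)
  T: 9.1% (difference: 2.0%)
  A: 8.2% (difference: 1.1%)
  O: 7.5% (difference: 0.4%)
  I: 7.0% (difference: 0.1%) <-- closest
  N: 6.7% (difference: 0.4%)
  S: 6.3% (difference: 0.8%)
  H: 6.1% (difference: 1.0%)
  R: 6.0% (difference: 1.1%)
  D: 4.3% (difference: 2.8%)
Step 3: 'D' most likely represents 'I' (frequency 7.0%).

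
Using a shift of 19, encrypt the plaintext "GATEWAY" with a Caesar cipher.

Step 1: For each letter, shift forward by 19 positions (mod 26).
  G (position 6) -> position (6+19) mod 26 = 25 -> Z
  A (position 0) -> position (0+19) mod 26 = 19 -> T
  T (position 19) -> position (19+19) mod 26 = 12 -> M
  E (position 4) -> position (4+19) mod 26 = 23 -> X
  W (position 22) -> position (22+19) mod 26 = 15 -> P
  A (position 0) -> position (0+19) mod 26 = 19 -> T
  Y (position 24) -> position (24+19) mod 26 = 17 -> R
Result: ZTMXPTR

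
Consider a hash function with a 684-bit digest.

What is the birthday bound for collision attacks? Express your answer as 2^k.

Step 1: The birthday paradox gives collision probability ~50% after sqrt(2^n) = 2^(n/2) hashes.
Step 2: For 684-bit output: 2^(684/2) = 2^342.
Step 3: Approximately 2^342 hash computations needed.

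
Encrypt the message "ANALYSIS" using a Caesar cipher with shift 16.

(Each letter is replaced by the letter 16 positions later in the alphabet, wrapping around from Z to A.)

Step 1: For each letter, shift forward by 16 positions (mod 26).
  A (position 0) -> position (0+16) mod 26 = 16 -> Q
  N (position 13) -> position (13+16) mod 26 = 3 -> D
  A (position 0) -> position (0+16) mod 26 = 16 -> Q
  L (position 11) -> position (11+16) mod 26 = 1 -> B
  Y (position 24) -> position (24+16) mod 26 = 14 -> O
  S (position 18) -> position (18+16) mod 26 = 8 -> I
  I (position 8) -> position (8+16) mod 26 = 24 -> Y
  S (position 18) -> position (18+16) mod 26 = 8 -> I
Result: QDQBOIYI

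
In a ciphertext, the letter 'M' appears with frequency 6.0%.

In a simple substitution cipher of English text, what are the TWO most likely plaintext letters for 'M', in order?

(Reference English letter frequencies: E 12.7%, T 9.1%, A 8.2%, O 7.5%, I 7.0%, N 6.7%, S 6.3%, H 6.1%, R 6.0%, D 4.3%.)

Step 1: Observed frequency of 'M' is 6.0%.
Step 2: Compute distances to each reference frequency and sort:
  R (6.0%): difference = 0.0% <-- BEST
  H (6.1%): difference = 0.1% <-- RUNNER-UP
  S (6.3%): difference = 0.3%
  N (6.7%): difference = 0.7%
  I (7.0%): difference = 1.0%
Step 3: Most likely is 'R' (6.0%, diff 0.0%); second most likely is 'H' (6.1%, diff 0.1%).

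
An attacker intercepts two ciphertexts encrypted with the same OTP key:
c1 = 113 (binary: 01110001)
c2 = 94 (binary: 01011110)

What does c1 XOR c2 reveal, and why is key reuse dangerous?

Step 1: c1 XOR c2 = (m1 XOR k) XOR (m2 XOR k).
Step 2: By XOR associativity/commutativity: = m1 XOR m2 XOR k XOR k = m1 XOR m2.
Step 3: 01110001 XOR 01011110 = 00101111 = 47.
Step 4: The key cancels out! An attacker learns m1 XOR m2 = 47, revealing the relationship between plaintexts.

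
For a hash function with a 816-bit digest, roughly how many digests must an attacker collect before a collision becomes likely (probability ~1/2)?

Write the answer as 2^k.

Step 1: The birthday paradox gives collision probability ~50% after sqrt(2^n) = 2^(n/2) hashes.
Step 2: For 816-bit output: 2^(816/2) = 2^408.
Step 3: Approximately 2^408 hash computations needed.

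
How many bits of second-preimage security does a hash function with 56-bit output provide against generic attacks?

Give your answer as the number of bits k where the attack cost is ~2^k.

Step 1: The hash has a 56-bit output.
Step 2: Second-preimage resistance means: given a specific input x, it should be infeasible to find a different y with h(y) = h(x).
With a 56-bit output, a generic search for a second preimage costs about 2^56 evaluations (each trial matches the fixed target with probability 2^-56).
Step 3: Security level = 56 bits.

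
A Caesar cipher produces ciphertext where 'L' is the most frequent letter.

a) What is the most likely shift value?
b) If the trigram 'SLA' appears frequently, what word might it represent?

Step 1: In English, 'E' is the most frequent letter (12.7%).
Step 2: The most frequent ciphertext letter is 'L' (position 11).
Step 3: Shift = (11 - 4) mod 26 = 7.
Step 4: Decrypt 'SLA' by shifting back 7:
  S -> L
  L -> E
  A -> T
Step 5: 'SLA' decrypts to 'LET'.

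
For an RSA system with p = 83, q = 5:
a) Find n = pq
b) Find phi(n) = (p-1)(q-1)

Step 1: n = p * q = 83 * 5 = 415.
Step 2: phi(n) = (p-1)(q-1) = 82 * 4 = 328.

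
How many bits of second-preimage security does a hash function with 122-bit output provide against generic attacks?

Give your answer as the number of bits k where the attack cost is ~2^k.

Step 1: The hash has a 122-bit output.
Step 2: Second-preimage resistance means: given a specific input x, it should be infeasible to find a different y with h(y) = h(x).
With a 122-bit output, a generic search for a second preimage costs about 2^122 evaluations (each trial matches the fixed target with probability 2^-122).
Step 3: Security level = 122 bits.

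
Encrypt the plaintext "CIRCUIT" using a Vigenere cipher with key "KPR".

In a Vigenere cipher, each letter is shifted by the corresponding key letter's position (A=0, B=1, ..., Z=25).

Step 1: Repeat key to match plaintext length:
  Plaintext: CIRCUIT
  Key:       KPRKPRK
Step 2: Encrypt each letter:
  C(2) + K(10) = (2+10) mod 26 = 12 = M
  I(8) + P(15) = (8+15) mod 26 = 23 = X
  R(17) + R(17) = (17+17) mod 26 = 8 = I
  C(2) + K(10) = (2+10) mod 26 = 12 = M
  U(20) + P(15) = (20+15) mod 26 = 9 = J
  I(8) + R(17) = (8+17) mod 26 = 25 = Z
  T(19) + K(10) = (19+10) mod 26 = 3 = D
Ciphertext: MXIMJZD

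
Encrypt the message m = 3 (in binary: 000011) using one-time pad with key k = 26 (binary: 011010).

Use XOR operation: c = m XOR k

Step 1: Write out the XOR operation bit by bit:
  Message: 000011
  Key:     011010
  XOR:     011001
Step 2: Convert to decimal: 011001 = 25.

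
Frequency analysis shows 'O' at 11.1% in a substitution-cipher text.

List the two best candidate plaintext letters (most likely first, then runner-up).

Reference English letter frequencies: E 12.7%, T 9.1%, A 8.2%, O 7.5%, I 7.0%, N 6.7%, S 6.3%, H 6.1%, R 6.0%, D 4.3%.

Step 1: Observed frequency of 'O' is 11.1%.
Step 2: Compute distances to each reference frequency and sort:
  E (12.7%): difference = 1.6% <-- BEST
  T (9.1%): difference = 2.0% <-- RUNNER-UP
  A (8.2%): difference = 2.9%
  O (7.5%): difference = 3.6%
  I (7.0%): difference = 4.1%
Step 3: Most likely is 'E' (12.7%, diff 1.6%); second most likely is 'T' (9.1%, diff 2.0%).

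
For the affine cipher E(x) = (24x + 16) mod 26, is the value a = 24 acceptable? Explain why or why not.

Step 1: Compute gcd(24, 26).
Step 2: gcd(24, 26) = 2.
Since gcd = 2 != 1, 24 shares a common factor with 26, so it cannot be used.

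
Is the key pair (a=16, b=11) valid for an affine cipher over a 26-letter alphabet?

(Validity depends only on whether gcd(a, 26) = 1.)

Step 1: Compute gcd(16, 26).
Step 2: gcd(16, 26) = 2.
Since gcd = 2 != 1, 16 shares a common factor with 26, so it cannot be used.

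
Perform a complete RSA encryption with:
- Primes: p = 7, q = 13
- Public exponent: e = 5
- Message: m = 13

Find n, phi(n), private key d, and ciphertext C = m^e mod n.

Step 1: n = 7 * 13 = 91.
Step 2: phi(n) = (7-1)(13-1) = 6 * 12 = 72.
Step 3: Find d = 5^(-1) mod 72 = 29.
  Verify: 5 * 29 = 145 = 1 (mod 72).
Step 4: C = 13^5 mod 91 = 13.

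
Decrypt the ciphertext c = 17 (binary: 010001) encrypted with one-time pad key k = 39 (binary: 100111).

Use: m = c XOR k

Step 1: XOR ciphertext with key:
  Ciphertext: 010001
  Key:        100111
  XOR:        110110
Step 2: Plaintext = 110110 = 54 in decimal.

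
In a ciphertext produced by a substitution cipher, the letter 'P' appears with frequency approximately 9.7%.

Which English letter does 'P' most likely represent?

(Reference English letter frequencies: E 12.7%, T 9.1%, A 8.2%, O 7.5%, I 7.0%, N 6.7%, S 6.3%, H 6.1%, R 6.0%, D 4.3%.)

Step 1: The observed frequency is 9.7%.
Step 2: Compare with English frequencies:
  E: 12.7% (difference: 3.0%)
  T: 9.1% (difference: 0.6%) <-- closest
  A: 8.2% (difference: 1.5%)
  O: 7.5% (difference: 2.2%)
  I: 7.0% (difference: 2.7%)
  N: 6.7% (difference: 3.0%)
  S: 6.3% (difference: 3.4%)
  H: 6.1% (difference: 3.6%)
  R: 6.0% (difference: 3.7%)
  D: 4.3% (difference: 5.4%)
Step 3: 'P' most likely represents 'T' (frequency 9.1%).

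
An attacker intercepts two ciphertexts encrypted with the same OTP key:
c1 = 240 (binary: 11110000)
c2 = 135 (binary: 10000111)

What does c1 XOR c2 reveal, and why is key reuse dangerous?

Step 1: c1 XOR c2 = (m1 XOR k) XOR (m2 XOR k).
Step 2: By XOR associativity/commutativity: = m1 XOR m2 XOR k XOR k = m1 XOR m2.
Step 3: 11110000 XOR 10000111 = 01110111 = 119.
Step 4: The key cancels out! An attacker learns m1 XOR m2 = 119, revealing the relationship between plaintexts.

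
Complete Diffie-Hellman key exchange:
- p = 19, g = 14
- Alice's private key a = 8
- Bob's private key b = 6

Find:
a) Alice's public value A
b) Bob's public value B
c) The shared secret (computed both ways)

Step 1: A = g^a mod p = 14^8 mod 19 = 4.
Step 2: B = g^b mod p = 14^6 mod 19 = 7.
Step 3: Alice computes s = B^a mod p = 7^8 mod 19 = 11.
Step 4: Bob computes s = A^b mod p = 4^6 mod 19 = 11.
Both sides agree: shared secret = 11.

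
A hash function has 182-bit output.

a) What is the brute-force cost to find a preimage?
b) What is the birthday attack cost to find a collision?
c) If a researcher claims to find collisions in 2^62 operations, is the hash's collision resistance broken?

Step 1: Preimage resistance requires brute-force of 2^182 operations.
Step 2: Collision resistance (birthday bound) = 2^(182/2) = 2^91.
Step 3: The claimed attack costs 2^62 operations.
Step 4: Since 2^62 < 2^91, the claimed attack beats the generic birthday bound, so collision resistance is broken.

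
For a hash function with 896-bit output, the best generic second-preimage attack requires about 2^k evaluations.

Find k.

Step 1: The hash has a 896-bit output.
Step 2: Second-preimage resistance means: given a specific input x, it should be infeasible to find a different y with h(y) = h(x).
With a 896-bit output, a generic search for a second preimage costs about 2^896 evaluations (each trial matches the fixed target with probability 2^-896).
Step 3: Security level = 896 bits.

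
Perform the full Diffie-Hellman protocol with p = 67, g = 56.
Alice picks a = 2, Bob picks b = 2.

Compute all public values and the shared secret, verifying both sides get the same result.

Step 1: A = g^a mod p = 56^2 mod 67 = 54.
Step 2: B = g^b mod p = 56^2 mod 67 = 54.
Step 3: Alice computes s = B^a mod p = 54^2 mod 67 = 35.
Step 4: Bob computes s = A^b mod p = 54^2 mod 67 = 35.
Both sides agree: shared secret = 35.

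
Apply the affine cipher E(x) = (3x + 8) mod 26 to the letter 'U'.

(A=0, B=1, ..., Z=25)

Step 1: Convert 'U' to number: x = 20.
Step 2: E(20) = (3 * 20 + 8) mod 26 = 68 mod 26 = 16.
Step 3: Convert 16 back to letter: Q.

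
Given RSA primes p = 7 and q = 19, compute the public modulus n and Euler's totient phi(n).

Step 1: n = p * q = 7 * 19 = 133.
Step 2: phi(n) = (p-1)(q-1) = 6 * 18 = 108.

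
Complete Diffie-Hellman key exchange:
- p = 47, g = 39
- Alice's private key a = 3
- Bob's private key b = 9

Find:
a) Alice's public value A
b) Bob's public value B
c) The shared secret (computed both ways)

Step 1: A = g^a mod p = 39^3 mod 47 = 5.
Step 2: B = g^b mod p = 39^9 mod 47 = 31.
Step 3: Alice computes s = B^a mod p = 31^3 mod 47 = 40.
Step 4: Bob computes s = A^b mod p = 5^9 mod 47 = 40.
Both sides agree: shared secret = 40.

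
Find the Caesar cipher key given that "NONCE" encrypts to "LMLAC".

Step 1: Compare first letters: N (position 13) -> L (position 11).
Step 2: Shift = (11 - 13) mod 26 = 24.
The shift value is 24.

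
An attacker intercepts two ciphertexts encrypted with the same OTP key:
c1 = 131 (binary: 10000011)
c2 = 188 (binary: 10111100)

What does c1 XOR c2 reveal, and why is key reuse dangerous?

Step 1: c1 XOR c2 = (m1 XOR k) XOR (m2 XOR k).
Step 2: By XOR associativity/commutativity: = m1 XOR m2 XOR k XOR k = m1 XOR m2.
Step 3: 10000011 XOR 10111100 = 00111111 = 63.
Step 4: The key cancels out! An attacker learns m1 XOR m2 = 63, revealing the relationship between plaintexts.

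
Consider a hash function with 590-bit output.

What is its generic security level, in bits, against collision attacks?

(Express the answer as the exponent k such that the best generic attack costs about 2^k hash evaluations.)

Step 1: The hash has a 590-bit output.
Step 2: Collision resistance means it should be infeasible to find any x != y with h(x) = h(y).
By the birthday bound, a generic collision search succeeds after about sqrt(2^590) = 2^(590/2) = 2^295 evaluations.
Step 3: Security level = 295 bits.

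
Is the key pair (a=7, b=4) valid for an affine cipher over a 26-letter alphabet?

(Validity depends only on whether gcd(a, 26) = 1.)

Step 1: Compute gcd(7, 26).
Step 2: gcd(7, 26) = 1.
Since gcd = 1, 7 is coprime with 26, so it is a valid key.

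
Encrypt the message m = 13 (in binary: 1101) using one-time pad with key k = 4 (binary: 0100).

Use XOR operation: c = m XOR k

Step 1: Write out the XOR operation bit by bit:
  Message: 1101
  Key:     0100
  XOR:     1001
Step 2: Convert to decimal: 1001 = 9.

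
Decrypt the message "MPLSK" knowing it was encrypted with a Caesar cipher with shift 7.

Step 1: Reverse the shift by subtracting 7 from each letter position.
  M (position 12) -> position (12-7) mod 26 = 5 -> F
  P (position 15) -> position (15-7) mod 26 = 8 -> I
  L (position 11) -> position (11-7) mod 26 = 4 -> E
  S (position 18) -> position (18-7) mod 26 = 11 -> L
  K (position 10) -> position (10-7) mod 26 = 3 -> D
Decrypted message: FIELD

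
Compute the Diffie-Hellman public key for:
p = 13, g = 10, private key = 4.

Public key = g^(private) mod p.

Step 1: A = g^a mod p = 10^4 mod 13.
  10^1 mod 13 = 10
  10^2 mod 13 = (10 * 10) mod 13 = 9
  10^3 mod 13 = (9 * 10) mod 13 = 12
  10^4 mod 13 = (12 * 10) mod 13 = 3
Result: A = 3.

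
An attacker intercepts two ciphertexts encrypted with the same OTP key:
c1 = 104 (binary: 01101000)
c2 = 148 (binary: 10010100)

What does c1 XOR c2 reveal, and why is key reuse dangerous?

Step 1: c1 XOR c2 = (m1 XOR k) XOR (m2 XOR k).
Step 2: By XOR associativity/commutativity: = m1 XOR m2 XOR k XOR k = m1 XOR m2.
Step 3: 01101000 XOR 10010100 = 11111100 = 252.
Step 4: The key cancels out! An attacker learns m1 XOR m2 = 252, revealing the relationship between plaintexts.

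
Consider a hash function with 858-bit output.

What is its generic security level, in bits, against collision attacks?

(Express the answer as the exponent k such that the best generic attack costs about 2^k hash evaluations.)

Step 1: The hash has a 858-bit output.
Step 2: Collision resistance means it should be infeasible to find any x != y with h(x) = h(y).
By the birthday bound, a generic collision search succeeds after about sqrt(2^858) = 2^(858/2) = 2^429 evaluations.
Step 3: Security level = 429 bits.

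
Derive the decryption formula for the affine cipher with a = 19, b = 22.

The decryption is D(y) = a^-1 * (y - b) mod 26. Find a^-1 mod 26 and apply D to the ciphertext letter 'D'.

Step 1: Find a^-1, the modular inverse of 19 mod 26.
Step 2: We need 19 * a^-1 = 1 (mod 26).
Step 3: 19 * 11 = 209 = 8 * 26 + 1, so a^-1 = 11.
Step 4: D(y) = 11(y - 22) mod 26.
Step 5: Apply to 'D' (y = 3): D(3) = 11 * (3 - 22) mod 26 = 11 * -19 mod 26 = 25 -> 'Z'.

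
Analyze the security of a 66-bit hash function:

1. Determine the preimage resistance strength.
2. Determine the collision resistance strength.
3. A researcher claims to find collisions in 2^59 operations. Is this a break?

Step 1: Preimage resistance requires brute-force of 2^66 operations.
Step 2: Collision resistance (birthday bound) = 2^(66/2) = 2^33.
Step 3: The claimed attack costs 2^59 operations.
Step 4: Since 2^59 >= 2^33, the claimed attack is no faster than the generic birthday attack, so this does not break collision resistance.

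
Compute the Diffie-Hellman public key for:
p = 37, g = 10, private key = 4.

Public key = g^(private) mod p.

Step 1: A = g^a mod p = 10^4 mod 37.
  10^1 mod 37 = 10
  10^2 mod 37 = (10 * 10) mod 37 = 26
  10^3 mod 37 = (26 * 10) mod 37 = 1
  10^4 mod 37 = (1 * 10) mod 37 = 10
Result: A = 10.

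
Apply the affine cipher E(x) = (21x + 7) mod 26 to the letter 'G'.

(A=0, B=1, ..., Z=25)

Step 1: Convert 'G' to number: x = 6.
Step 2: E(6) = (21 * 6 + 7) mod 26 = 133 mod 26 = 3.
Step 3: Convert 3 back to letter: D.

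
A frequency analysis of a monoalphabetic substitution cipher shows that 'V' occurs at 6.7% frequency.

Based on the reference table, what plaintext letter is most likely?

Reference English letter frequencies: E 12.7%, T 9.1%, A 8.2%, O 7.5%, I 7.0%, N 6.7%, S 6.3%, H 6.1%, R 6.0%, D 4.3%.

Step 1: The observed frequency is 6.7%.
Step 2: Compare with English frequencies:
  E: 12.7% (difference: 6.0%)
  T: 9.1% (difference: 2.4%)
  A: 8.2% (difference: 1.5%)
  O: 7.5% (difference: 0.8%)
  I: 7.0% (difference: 0.3%)
  N: 6.7% (difference: 0.0%) <-- closest
  S: 6.3% (difference: 0.4%)
  H: 6.1% (difference: 0.6%)
  R: 6.0% (difference: 0.7%)
  D: 4.3% (difference: 2.4%)
Step 3: 'V' most likely represents 'N' (frequency 6.7%).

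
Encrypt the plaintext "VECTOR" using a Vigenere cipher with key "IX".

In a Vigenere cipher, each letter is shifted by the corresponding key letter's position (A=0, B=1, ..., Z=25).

Step 1: Repeat key to match plaintext length:
  Plaintext: VECTOR
  Key:       IXIXIX
Step 2: Encrypt each letter:
  V(21) + I(8) = (21+8) mod 26 = 3 = D
  E(4) + X(23) = (4+23) mod 26 = 1 = B
  C(2) + I(8) = (2+8) mod 26 = 10 = K
  T(19) + X(23) = (19+23) mod 26 = 16 = Q
  O(14) + I(8) = (14+8) mod 26 = 22 = W
  R(17) + X(23) = (17+23) mod 26 = 14 = O
Ciphertext: DBKQWO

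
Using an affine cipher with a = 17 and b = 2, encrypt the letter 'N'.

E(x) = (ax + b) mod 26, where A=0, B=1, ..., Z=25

Step 1: Convert 'N' to number: x = 13.
Step 2: E(13) = (17 * 13 + 2) mod 26 = 223 mod 26 = 15.
Step 3: Convert 15 back to letter: P.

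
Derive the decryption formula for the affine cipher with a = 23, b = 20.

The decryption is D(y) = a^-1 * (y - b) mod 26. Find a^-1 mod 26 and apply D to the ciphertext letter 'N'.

Step 1: Find a^-1, the modular inverse of 23 mod 26.
Step 2: We need 23 * a^-1 = 1 (mod 26).
Step 3: 23 * 17 = 391 = 15 * 26 + 1, so a^-1 = 17.
Step 4: D(y) = 17(y - 20) mod 26.
Step 5: Apply to 'N' (y = 13): D(13) = 17 * (13 - 20) mod 26 = 17 * -7 mod 26 = 11 -> 'L'.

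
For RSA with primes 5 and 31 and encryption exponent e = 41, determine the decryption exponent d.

Step 1: n = 5 * 31 = 155.
Step 2: phi(n) = 4 * 30 = 120.
Step 3: Find d such that 41 * d = 1 (mod 120).
Step 4: d = 41^(-1) mod 120 = 41.
Verification: 41 * 41 = 1681 = 14 * 120 + 1.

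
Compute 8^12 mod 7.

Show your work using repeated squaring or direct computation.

Step 1: Compute 8^12 mod 7 step by step, reducing modulo 7 at each step.
  8^1 mod 7 = 1
  8^2 mod 7 = (1 * 8) mod 7 = 1
  8^3 mod 7 = (1 * 8) mod 7 = 1
  8^4 mod 7 = (1 * 8) mod 7 = 1
  8^5 mod 7 = (1 * 8) mod 7 = 1
  8^6 mod 7 = (1 * 8) mod 7 = 1
  8^7 mod 7 = (1 * 8) mod 7 = 1
  8^8 mod 7 = (1 * 8) mod 7 = 1
  8^9 mod 7 = (1 * 8) mod 7 = 1
  8^10 mod 7 = (1 * 8) mod 7 = 1
  8^11 mod 7 = (1 * 8) mod 7 = 1
  8^12 mod 7 = (1 * 8) mod 7 = 1
Step 2: Result = 1.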